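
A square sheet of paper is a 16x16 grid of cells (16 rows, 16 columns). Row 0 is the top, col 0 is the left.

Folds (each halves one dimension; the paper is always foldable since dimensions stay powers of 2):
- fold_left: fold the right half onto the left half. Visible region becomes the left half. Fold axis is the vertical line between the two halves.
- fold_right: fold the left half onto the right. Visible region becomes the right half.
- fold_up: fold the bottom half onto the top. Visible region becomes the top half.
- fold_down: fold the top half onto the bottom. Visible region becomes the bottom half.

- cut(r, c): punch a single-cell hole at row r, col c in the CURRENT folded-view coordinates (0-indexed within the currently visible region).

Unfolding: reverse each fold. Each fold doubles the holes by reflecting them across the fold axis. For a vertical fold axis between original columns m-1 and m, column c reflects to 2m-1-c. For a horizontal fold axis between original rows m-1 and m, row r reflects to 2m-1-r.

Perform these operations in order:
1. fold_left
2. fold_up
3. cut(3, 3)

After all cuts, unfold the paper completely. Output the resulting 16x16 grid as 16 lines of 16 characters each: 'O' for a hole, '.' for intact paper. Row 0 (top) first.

Op 1 fold_left: fold axis v@8; visible region now rows[0,16) x cols[0,8) = 16x8
Op 2 fold_up: fold axis h@8; visible region now rows[0,8) x cols[0,8) = 8x8
Op 3 cut(3, 3): punch at orig (3,3); cuts so far [(3, 3)]; region rows[0,8) x cols[0,8) = 8x8
Unfold 1 (reflect across h@8): 2 holes -> [(3, 3), (12, 3)]
Unfold 2 (reflect across v@8): 4 holes -> [(3, 3), (3, 12), (12, 3), (12, 12)]

Answer: ................
................
................
...O........O...
................
................
................
................
................
................
................
................
...O........O...
................
................
................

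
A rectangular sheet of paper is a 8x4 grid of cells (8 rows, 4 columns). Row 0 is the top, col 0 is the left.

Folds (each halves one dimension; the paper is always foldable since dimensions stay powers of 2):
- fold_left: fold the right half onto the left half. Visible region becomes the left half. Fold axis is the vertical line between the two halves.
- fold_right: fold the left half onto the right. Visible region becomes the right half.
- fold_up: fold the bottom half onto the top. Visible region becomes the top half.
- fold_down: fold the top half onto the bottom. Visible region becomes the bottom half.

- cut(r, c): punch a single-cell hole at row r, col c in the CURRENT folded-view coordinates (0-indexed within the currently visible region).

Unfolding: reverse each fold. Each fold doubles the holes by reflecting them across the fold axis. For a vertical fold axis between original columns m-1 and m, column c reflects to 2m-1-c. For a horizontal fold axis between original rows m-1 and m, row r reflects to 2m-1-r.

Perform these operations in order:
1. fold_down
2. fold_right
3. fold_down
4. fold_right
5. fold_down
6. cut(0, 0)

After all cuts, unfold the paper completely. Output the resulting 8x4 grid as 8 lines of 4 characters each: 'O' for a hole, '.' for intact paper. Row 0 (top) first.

Op 1 fold_down: fold axis h@4; visible region now rows[4,8) x cols[0,4) = 4x4
Op 2 fold_right: fold axis v@2; visible region now rows[4,8) x cols[2,4) = 4x2
Op 3 fold_down: fold axis h@6; visible region now rows[6,8) x cols[2,4) = 2x2
Op 4 fold_right: fold axis v@3; visible region now rows[6,8) x cols[3,4) = 2x1
Op 5 fold_down: fold axis h@7; visible region now rows[7,8) x cols[3,4) = 1x1
Op 6 cut(0, 0): punch at orig (7,3); cuts so far [(7, 3)]; region rows[7,8) x cols[3,4) = 1x1
Unfold 1 (reflect across h@7): 2 holes -> [(6, 3), (7, 3)]
Unfold 2 (reflect across v@3): 4 holes -> [(6, 2), (6, 3), (7, 2), (7, 3)]
Unfold 3 (reflect across h@6): 8 holes -> [(4, 2), (4, 3), (5, 2), (5, 3), (6, 2), (6, 3), (7, 2), (7, 3)]
Unfold 4 (reflect across v@2): 16 holes -> [(4, 0), (4, 1), (4, 2), (4, 3), (5, 0), (5, 1), (5, 2), (5, 3), (6, 0), (6, 1), (6, 2), (6, 3), (7, 0), (7, 1), (7, 2), (7, 3)]
Unfold 5 (reflect across h@4): 32 holes -> [(0, 0), (0, 1), (0, 2), (0, 3), (1, 0), (1, 1), (1, 2), (1, 3), (2, 0), (2, 1), (2, 2), (2, 3), (3, 0), (3, 1), (3, 2), (3, 3), (4, 0), (4, 1), (4, 2), (4, 3), (5, 0), (5, 1), (5, 2), (5, 3), (6, 0), (6, 1), (6, 2), (6, 3), (7, 0), (7, 1), (7, 2), (7, 3)]

Answer: OOOO
OOOO
OOOO
OOOO
OOOO
OOOO
OOOO
OOOO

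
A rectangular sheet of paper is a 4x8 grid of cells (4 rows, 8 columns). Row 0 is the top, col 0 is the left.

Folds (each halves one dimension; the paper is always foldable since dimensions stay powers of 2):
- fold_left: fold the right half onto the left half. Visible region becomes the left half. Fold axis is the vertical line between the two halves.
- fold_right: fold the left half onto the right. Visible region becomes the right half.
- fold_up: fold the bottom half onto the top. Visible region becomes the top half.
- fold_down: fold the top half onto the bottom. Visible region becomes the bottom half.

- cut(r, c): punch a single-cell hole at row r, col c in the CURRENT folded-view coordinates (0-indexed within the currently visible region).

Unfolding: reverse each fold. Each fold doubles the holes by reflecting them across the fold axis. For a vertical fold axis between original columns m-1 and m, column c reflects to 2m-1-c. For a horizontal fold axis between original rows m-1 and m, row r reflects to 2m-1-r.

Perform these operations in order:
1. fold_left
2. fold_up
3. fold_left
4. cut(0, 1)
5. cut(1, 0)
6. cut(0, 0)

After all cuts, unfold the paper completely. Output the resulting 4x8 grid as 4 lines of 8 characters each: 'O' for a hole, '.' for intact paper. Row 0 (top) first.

Op 1 fold_left: fold axis v@4; visible region now rows[0,4) x cols[0,4) = 4x4
Op 2 fold_up: fold axis h@2; visible region now rows[0,2) x cols[0,4) = 2x4
Op 3 fold_left: fold axis v@2; visible region now rows[0,2) x cols[0,2) = 2x2
Op 4 cut(0, 1): punch at orig (0,1); cuts so far [(0, 1)]; region rows[0,2) x cols[0,2) = 2x2
Op 5 cut(1, 0): punch at orig (1,0); cuts so far [(0, 1), (1, 0)]; region rows[0,2) x cols[0,2) = 2x2
Op 6 cut(0, 0): punch at orig (0,0); cuts so far [(0, 0), (0, 1), (1, 0)]; region rows[0,2) x cols[0,2) = 2x2
Unfold 1 (reflect across v@2): 6 holes -> [(0, 0), (0, 1), (0, 2), (0, 3), (1, 0), (1, 3)]
Unfold 2 (reflect across h@2): 12 holes -> [(0, 0), (0, 1), (0, 2), (0, 3), (1, 0), (1, 3), (2, 0), (2, 3), (3, 0), (3, 1), (3, 2), (3, 3)]
Unfold 3 (reflect across v@4): 24 holes -> [(0, 0), (0, 1), (0, 2), (0, 3), (0, 4), (0, 5), (0, 6), (0, 7), (1, 0), (1, 3), (1, 4), (1, 7), (2, 0), (2, 3), (2, 4), (2, 7), (3, 0), (3, 1), (3, 2), (3, 3), (3, 4), (3, 5), (3, 6), (3, 7)]

Answer: OOOOOOOO
O..OO..O
O..OO..O
OOOOOOOO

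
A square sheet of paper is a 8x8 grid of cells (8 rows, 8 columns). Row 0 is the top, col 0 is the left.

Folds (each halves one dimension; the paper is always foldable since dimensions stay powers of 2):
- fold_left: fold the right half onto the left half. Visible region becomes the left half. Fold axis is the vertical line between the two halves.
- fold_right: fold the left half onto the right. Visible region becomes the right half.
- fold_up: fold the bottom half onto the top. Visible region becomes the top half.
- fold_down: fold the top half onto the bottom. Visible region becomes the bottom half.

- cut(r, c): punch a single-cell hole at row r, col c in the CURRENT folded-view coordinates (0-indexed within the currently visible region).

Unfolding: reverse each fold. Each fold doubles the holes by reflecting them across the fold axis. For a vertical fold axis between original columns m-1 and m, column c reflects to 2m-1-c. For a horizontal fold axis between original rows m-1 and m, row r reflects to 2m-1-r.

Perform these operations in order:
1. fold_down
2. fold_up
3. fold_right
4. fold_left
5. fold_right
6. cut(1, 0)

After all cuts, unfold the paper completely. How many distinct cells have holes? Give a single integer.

Answer: 32

Derivation:
Op 1 fold_down: fold axis h@4; visible region now rows[4,8) x cols[0,8) = 4x8
Op 2 fold_up: fold axis h@6; visible region now rows[4,6) x cols[0,8) = 2x8
Op 3 fold_right: fold axis v@4; visible region now rows[4,6) x cols[4,8) = 2x4
Op 4 fold_left: fold axis v@6; visible region now rows[4,6) x cols[4,6) = 2x2
Op 5 fold_right: fold axis v@5; visible region now rows[4,6) x cols[5,6) = 2x1
Op 6 cut(1, 0): punch at orig (5,5); cuts so far [(5, 5)]; region rows[4,6) x cols[5,6) = 2x1
Unfold 1 (reflect across v@5): 2 holes -> [(5, 4), (5, 5)]
Unfold 2 (reflect across v@6): 4 holes -> [(5, 4), (5, 5), (5, 6), (5, 7)]
Unfold 3 (reflect across v@4): 8 holes -> [(5, 0), (5, 1), (5, 2), (5, 3), (5, 4), (5, 5), (5, 6), (5, 7)]
Unfold 4 (reflect across h@6): 16 holes -> [(5, 0), (5, 1), (5, 2), (5, 3), (5, 4), (5, 5), (5, 6), (5, 7), (6, 0), (6, 1), (6, 2), (6, 3), (6, 4), (6, 5), (6, 6), (6, 7)]
Unfold 5 (reflect across h@4): 32 holes -> [(1, 0), (1, 1), (1, 2), (1, 3), (1, 4), (1, 5), (1, 6), (1, 7), (2, 0), (2, 1), (2, 2), (2, 3), (2, 4), (2, 5), (2, 6), (2, 7), (5, 0), (5, 1), (5, 2), (5, 3), (5, 4), (5, 5), (5, 6), (5, 7), (6, 0), (6, 1), (6, 2), (6, 3), (6, 4), (6, 5), (6, 6), (6, 7)]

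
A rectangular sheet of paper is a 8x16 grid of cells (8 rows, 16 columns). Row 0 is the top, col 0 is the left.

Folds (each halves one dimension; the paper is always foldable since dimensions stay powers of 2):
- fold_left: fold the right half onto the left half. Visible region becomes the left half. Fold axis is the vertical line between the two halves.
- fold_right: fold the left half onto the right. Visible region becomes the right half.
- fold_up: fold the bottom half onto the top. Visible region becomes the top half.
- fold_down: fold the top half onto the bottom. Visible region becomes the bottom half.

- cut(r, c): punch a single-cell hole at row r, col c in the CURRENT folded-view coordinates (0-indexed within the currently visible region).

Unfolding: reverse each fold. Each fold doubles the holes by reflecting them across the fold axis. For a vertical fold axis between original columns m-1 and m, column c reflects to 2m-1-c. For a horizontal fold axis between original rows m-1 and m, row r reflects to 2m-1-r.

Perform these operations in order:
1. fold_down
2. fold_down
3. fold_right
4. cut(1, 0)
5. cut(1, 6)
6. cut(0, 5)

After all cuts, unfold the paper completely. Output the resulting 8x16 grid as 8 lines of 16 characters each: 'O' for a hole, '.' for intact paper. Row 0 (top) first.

Answer: .O.....OO.....O.
..O..........O..
..O..........O..
.O.....OO.....O.
.O.....OO.....O.
..O..........O..
..O..........O..
.O.....OO.....O.

Derivation:
Op 1 fold_down: fold axis h@4; visible region now rows[4,8) x cols[0,16) = 4x16
Op 2 fold_down: fold axis h@6; visible region now rows[6,8) x cols[0,16) = 2x16
Op 3 fold_right: fold axis v@8; visible region now rows[6,8) x cols[8,16) = 2x8
Op 4 cut(1, 0): punch at orig (7,8); cuts so far [(7, 8)]; region rows[6,8) x cols[8,16) = 2x8
Op 5 cut(1, 6): punch at orig (7,14); cuts so far [(7, 8), (7, 14)]; region rows[6,8) x cols[8,16) = 2x8
Op 6 cut(0, 5): punch at orig (6,13); cuts so far [(6, 13), (7, 8), (7, 14)]; region rows[6,8) x cols[8,16) = 2x8
Unfold 1 (reflect across v@8): 6 holes -> [(6, 2), (6, 13), (7, 1), (7, 7), (7, 8), (7, 14)]
Unfold 2 (reflect across h@6): 12 holes -> [(4, 1), (4, 7), (4, 8), (4, 14), (5, 2), (5, 13), (6, 2), (6, 13), (7, 1), (7, 7), (7, 8), (7, 14)]
Unfold 3 (reflect across h@4): 24 holes -> [(0, 1), (0, 7), (0, 8), (0, 14), (1, 2), (1, 13), (2, 2), (2, 13), (3, 1), (3, 7), (3, 8), (3, 14), (4, 1), (4, 7), (4, 8), (4, 14), (5, 2), (5, 13), (6, 2), (6, 13), (7, 1), (7, 7), (7, 8), (7, 14)]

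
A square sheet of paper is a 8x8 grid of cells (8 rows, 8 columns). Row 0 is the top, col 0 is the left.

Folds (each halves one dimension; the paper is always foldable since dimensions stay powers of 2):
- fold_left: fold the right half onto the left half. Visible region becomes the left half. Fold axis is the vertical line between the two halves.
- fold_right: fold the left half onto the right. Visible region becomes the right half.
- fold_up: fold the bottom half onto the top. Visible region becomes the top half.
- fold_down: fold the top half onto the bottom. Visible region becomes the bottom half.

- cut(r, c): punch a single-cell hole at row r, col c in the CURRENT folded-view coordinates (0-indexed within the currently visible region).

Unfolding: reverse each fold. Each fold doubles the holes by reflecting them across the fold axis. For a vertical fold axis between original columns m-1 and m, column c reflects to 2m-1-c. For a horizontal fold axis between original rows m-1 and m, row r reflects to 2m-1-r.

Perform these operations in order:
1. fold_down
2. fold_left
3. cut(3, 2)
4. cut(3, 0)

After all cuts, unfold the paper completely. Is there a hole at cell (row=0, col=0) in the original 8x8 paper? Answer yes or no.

Op 1 fold_down: fold axis h@4; visible region now rows[4,8) x cols[0,8) = 4x8
Op 2 fold_left: fold axis v@4; visible region now rows[4,8) x cols[0,4) = 4x4
Op 3 cut(3, 2): punch at orig (7,2); cuts so far [(7, 2)]; region rows[4,8) x cols[0,4) = 4x4
Op 4 cut(3, 0): punch at orig (7,0); cuts so far [(7, 0), (7, 2)]; region rows[4,8) x cols[0,4) = 4x4
Unfold 1 (reflect across v@4): 4 holes -> [(7, 0), (7, 2), (7, 5), (7, 7)]
Unfold 2 (reflect across h@4): 8 holes -> [(0, 0), (0, 2), (0, 5), (0, 7), (7, 0), (7, 2), (7, 5), (7, 7)]
Holes: [(0, 0), (0, 2), (0, 5), (0, 7), (7, 0), (7, 2), (7, 5), (7, 7)]

Answer: yes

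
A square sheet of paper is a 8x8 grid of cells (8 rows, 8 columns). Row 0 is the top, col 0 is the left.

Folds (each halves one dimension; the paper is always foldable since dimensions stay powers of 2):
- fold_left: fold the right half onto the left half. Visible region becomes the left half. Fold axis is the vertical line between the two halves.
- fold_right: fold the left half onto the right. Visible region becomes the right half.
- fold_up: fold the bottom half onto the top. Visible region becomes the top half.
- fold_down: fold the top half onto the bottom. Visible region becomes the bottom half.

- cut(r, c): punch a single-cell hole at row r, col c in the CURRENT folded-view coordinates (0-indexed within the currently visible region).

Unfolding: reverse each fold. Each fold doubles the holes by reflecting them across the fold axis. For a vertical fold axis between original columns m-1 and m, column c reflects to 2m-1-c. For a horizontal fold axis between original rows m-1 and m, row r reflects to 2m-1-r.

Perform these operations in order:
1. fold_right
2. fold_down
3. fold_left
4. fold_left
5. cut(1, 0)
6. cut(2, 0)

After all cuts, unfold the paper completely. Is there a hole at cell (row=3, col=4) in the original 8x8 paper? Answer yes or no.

Answer: no

Derivation:
Op 1 fold_right: fold axis v@4; visible region now rows[0,8) x cols[4,8) = 8x4
Op 2 fold_down: fold axis h@4; visible region now rows[4,8) x cols[4,8) = 4x4
Op 3 fold_left: fold axis v@6; visible region now rows[4,8) x cols[4,6) = 4x2
Op 4 fold_left: fold axis v@5; visible region now rows[4,8) x cols[4,5) = 4x1
Op 5 cut(1, 0): punch at orig (5,4); cuts so far [(5, 4)]; region rows[4,8) x cols[4,5) = 4x1
Op 6 cut(2, 0): punch at orig (6,4); cuts so far [(5, 4), (6, 4)]; region rows[4,8) x cols[4,5) = 4x1
Unfold 1 (reflect across v@5): 4 holes -> [(5, 4), (5, 5), (6, 4), (6, 5)]
Unfold 2 (reflect across v@6): 8 holes -> [(5, 4), (5, 5), (5, 6), (5, 7), (6, 4), (6, 5), (6, 6), (6, 7)]
Unfold 3 (reflect across h@4): 16 holes -> [(1, 4), (1, 5), (1, 6), (1, 7), (2, 4), (2, 5), (2, 6), (2, 7), (5, 4), (5, 5), (5, 6), (5, 7), (6, 4), (6, 5), (6, 6), (6, 7)]
Unfold 4 (reflect across v@4): 32 holes -> [(1, 0), (1, 1), (1, 2), (1, 3), (1, 4), (1, 5), (1, 6), (1, 7), (2, 0), (2, 1), (2, 2), (2, 3), (2, 4), (2, 5), (2, 6), (2, 7), (5, 0), (5, 1), (5, 2), (5, 3), (5, 4), (5, 5), (5, 6), (5, 7), (6, 0), (6, 1), (6, 2), (6, 3), (6, 4), (6, 5), (6, 6), (6, 7)]
Holes: [(1, 0), (1, 1), (1, 2), (1, 3), (1, 4), (1, 5), (1, 6), (1, 7), (2, 0), (2, 1), (2, 2), (2, 3), (2, 4), (2, 5), (2, 6), (2, 7), (5, 0), (5, 1), (5, 2), (5, 3), (5, 4), (5, 5), (5, 6), (5, 7), (6, 0), (6, 1), (6, 2), (6, 3), (6, 4), (6, 5), (6, 6), (6, 7)]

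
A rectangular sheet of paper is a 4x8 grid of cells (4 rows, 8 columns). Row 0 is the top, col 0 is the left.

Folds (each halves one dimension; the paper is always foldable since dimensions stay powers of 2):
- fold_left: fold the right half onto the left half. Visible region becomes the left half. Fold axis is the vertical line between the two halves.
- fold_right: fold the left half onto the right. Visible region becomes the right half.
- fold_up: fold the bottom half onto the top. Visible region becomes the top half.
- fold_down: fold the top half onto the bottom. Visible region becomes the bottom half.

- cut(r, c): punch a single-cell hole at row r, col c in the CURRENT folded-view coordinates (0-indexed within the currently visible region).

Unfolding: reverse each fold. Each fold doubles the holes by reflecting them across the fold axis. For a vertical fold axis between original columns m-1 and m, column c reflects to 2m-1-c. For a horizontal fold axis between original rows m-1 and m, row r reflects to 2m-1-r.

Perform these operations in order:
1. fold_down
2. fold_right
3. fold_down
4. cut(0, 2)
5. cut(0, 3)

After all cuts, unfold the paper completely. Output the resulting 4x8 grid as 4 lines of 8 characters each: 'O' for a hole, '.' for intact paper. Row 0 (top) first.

Answer: OO....OO
OO....OO
OO....OO
OO....OO

Derivation:
Op 1 fold_down: fold axis h@2; visible region now rows[2,4) x cols[0,8) = 2x8
Op 2 fold_right: fold axis v@4; visible region now rows[2,4) x cols[4,8) = 2x4
Op 3 fold_down: fold axis h@3; visible region now rows[3,4) x cols[4,8) = 1x4
Op 4 cut(0, 2): punch at orig (3,6); cuts so far [(3, 6)]; region rows[3,4) x cols[4,8) = 1x4
Op 5 cut(0, 3): punch at orig (3,7); cuts so far [(3, 6), (3, 7)]; region rows[3,4) x cols[4,8) = 1x4
Unfold 1 (reflect across h@3): 4 holes -> [(2, 6), (2, 7), (3, 6), (3, 7)]
Unfold 2 (reflect across v@4): 8 holes -> [(2, 0), (2, 1), (2, 6), (2, 7), (3, 0), (3, 1), (3, 6), (3, 7)]
Unfold 3 (reflect across h@2): 16 holes -> [(0, 0), (0, 1), (0, 6), (0, 7), (1, 0), (1, 1), (1, 6), (1, 7), (2, 0), (2, 1), (2, 6), (2, 7), (3, 0), (3, 1), (3, 6), (3, 7)]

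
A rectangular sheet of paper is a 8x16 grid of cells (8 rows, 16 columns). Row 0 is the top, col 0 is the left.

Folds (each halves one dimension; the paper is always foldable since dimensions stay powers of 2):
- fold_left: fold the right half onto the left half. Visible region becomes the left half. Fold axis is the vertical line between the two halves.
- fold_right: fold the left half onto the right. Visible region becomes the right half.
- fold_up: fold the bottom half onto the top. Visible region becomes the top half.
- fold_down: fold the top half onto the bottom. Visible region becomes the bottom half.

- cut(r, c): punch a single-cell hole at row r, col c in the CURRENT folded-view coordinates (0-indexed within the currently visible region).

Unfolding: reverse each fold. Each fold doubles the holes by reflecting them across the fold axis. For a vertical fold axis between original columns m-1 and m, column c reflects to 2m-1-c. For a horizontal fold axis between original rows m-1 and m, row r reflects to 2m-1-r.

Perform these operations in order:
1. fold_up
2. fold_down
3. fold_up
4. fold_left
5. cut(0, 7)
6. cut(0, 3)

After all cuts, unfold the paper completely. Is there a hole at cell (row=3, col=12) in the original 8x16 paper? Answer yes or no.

Op 1 fold_up: fold axis h@4; visible region now rows[0,4) x cols[0,16) = 4x16
Op 2 fold_down: fold axis h@2; visible region now rows[2,4) x cols[0,16) = 2x16
Op 3 fold_up: fold axis h@3; visible region now rows[2,3) x cols[0,16) = 1x16
Op 4 fold_left: fold axis v@8; visible region now rows[2,3) x cols[0,8) = 1x8
Op 5 cut(0, 7): punch at orig (2,7); cuts so far [(2, 7)]; region rows[2,3) x cols[0,8) = 1x8
Op 6 cut(0, 3): punch at orig (2,3); cuts so far [(2, 3), (2, 7)]; region rows[2,3) x cols[0,8) = 1x8
Unfold 1 (reflect across v@8): 4 holes -> [(2, 3), (2, 7), (2, 8), (2, 12)]
Unfold 2 (reflect across h@3): 8 holes -> [(2, 3), (2, 7), (2, 8), (2, 12), (3, 3), (3, 7), (3, 8), (3, 12)]
Unfold 3 (reflect across h@2): 16 holes -> [(0, 3), (0, 7), (0, 8), (0, 12), (1, 3), (1, 7), (1, 8), (1, 12), (2, 3), (2, 7), (2, 8), (2, 12), (3, 3), (3, 7), (3, 8), (3, 12)]
Unfold 4 (reflect across h@4): 32 holes -> [(0, 3), (0, 7), (0, 8), (0, 12), (1, 3), (1, 7), (1, 8), (1, 12), (2, 3), (2, 7), (2, 8), (2, 12), (3, 3), (3, 7), (3, 8), (3, 12), (4, 3), (4, 7), (4, 8), (4, 12), (5, 3), (5, 7), (5, 8), (5, 12), (6, 3), (6, 7), (6, 8), (6, 12), (7, 3), (7, 7), (7, 8), (7, 12)]
Holes: [(0, 3), (0, 7), (0, 8), (0, 12), (1, 3), (1, 7), (1, 8), (1, 12), (2, 3), (2, 7), (2, 8), (2, 12), (3, 3), (3, 7), (3, 8), (3, 12), (4, 3), (4, 7), (4, 8), (4, 12), (5, 3), (5, 7), (5, 8), (5, 12), (6, 3), (6, 7), (6, 8), (6, 12), (7, 3), (7, 7), (7, 8), (7, 12)]

Answer: yes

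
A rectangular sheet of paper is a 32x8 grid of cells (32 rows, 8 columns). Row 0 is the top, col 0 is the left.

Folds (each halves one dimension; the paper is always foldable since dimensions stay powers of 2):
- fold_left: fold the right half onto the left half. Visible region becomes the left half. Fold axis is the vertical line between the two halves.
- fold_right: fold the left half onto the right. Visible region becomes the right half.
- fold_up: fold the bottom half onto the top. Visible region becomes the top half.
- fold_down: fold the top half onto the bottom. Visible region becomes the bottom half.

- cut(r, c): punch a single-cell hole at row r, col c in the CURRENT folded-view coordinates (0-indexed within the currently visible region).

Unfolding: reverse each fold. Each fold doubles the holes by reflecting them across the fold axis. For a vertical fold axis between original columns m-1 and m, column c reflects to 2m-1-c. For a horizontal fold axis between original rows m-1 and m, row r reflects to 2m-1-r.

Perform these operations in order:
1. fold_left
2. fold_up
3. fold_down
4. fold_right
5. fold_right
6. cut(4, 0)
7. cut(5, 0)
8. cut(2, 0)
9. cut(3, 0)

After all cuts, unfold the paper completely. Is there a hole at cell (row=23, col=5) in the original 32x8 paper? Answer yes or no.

Answer: no

Derivation:
Op 1 fold_left: fold axis v@4; visible region now rows[0,32) x cols[0,4) = 32x4
Op 2 fold_up: fold axis h@16; visible region now rows[0,16) x cols[0,4) = 16x4
Op 3 fold_down: fold axis h@8; visible region now rows[8,16) x cols[0,4) = 8x4
Op 4 fold_right: fold axis v@2; visible region now rows[8,16) x cols[2,4) = 8x2
Op 5 fold_right: fold axis v@3; visible region now rows[8,16) x cols[3,4) = 8x1
Op 6 cut(4, 0): punch at orig (12,3); cuts so far [(12, 3)]; region rows[8,16) x cols[3,4) = 8x1
Op 7 cut(5, 0): punch at orig (13,3); cuts so far [(12, 3), (13, 3)]; region rows[8,16) x cols[3,4) = 8x1
Op 8 cut(2, 0): punch at orig (10,3); cuts so far [(10, 3), (12, 3), (13, 3)]; region rows[8,16) x cols[3,4) = 8x1
Op 9 cut(3, 0): punch at orig (11,3); cuts so far [(10, 3), (11, 3), (12, 3), (13, 3)]; region rows[8,16) x cols[3,4) = 8x1
Unfold 1 (reflect across v@3): 8 holes -> [(10, 2), (10, 3), (11, 2), (11, 3), (12, 2), (12, 3), (13, 2), (13, 3)]
Unfold 2 (reflect across v@2): 16 holes -> [(10, 0), (10, 1), (10, 2), (10, 3), (11, 0), (11, 1), (11, 2), (11, 3), (12, 0), (12, 1), (12, 2), (12, 3), (13, 0), (13, 1), (13, 2), (13, 3)]
Unfold 3 (reflect across h@8): 32 holes -> [(2, 0), (2, 1), (2, 2), (2, 3), (3, 0), (3, 1), (3, 2), (3, 3), (4, 0), (4, 1), (4, 2), (4, 3), (5, 0), (5, 1), (5, 2), (5, 3), (10, 0), (10, 1), (10, 2), (10, 3), (11, 0), (11, 1), (11, 2), (11, 3), (12, 0), (12, 1), (12, 2), (12, 3), (13, 0), (13, 1), (13, 2), (13, 3)]
Unfold 4 (reflect across h@16): 64 holes -> [(2, 0), (2, 1), (2, 2), (2, 3), (3, 0), (3, 1), (3, 2), (3, 3), (4, 0), (4, 1), (4, 2), (4, 3), (5, 0), (5, 1), (5, 2), (5, 3), (10, 0), (10, 1), (10, 2), (10, 3), (11, 0), (11, 1), (11, 2), (11, 3), (12, 0), (12, 1), (12, 2), (12, 3), (13, 0), (13, 1), (13, 2), (13, 3), (18, 0), (18, 1), (18, 2), (18, 3), (19, 0), (19, 1), (19, 2), (19, 3), (20, 0), (20, 1), (20, 2), (20, 3), (21, 0), (21, 1), (21, 2), (21, 3), (26, 0), (26, 1), (26, 2), (26, 3), (27, 0), (27, 1), (27, 2), (27, 3), (28, 0), (28, 1), (28, 2), (28, 3), (29, 0), (29, 1), (29, 2), (29, 3)]
Unfold 5 (reflect across v@4): 128 holes -> [(2, 0), (2, 1), (2, 2), (2, 3), (2, 4), (2, 5), (2, 6), (2, 7), (3, 0), (3, 1), (3, 2), (3, 3), (3, 4), (3, 5), (3, 6), (3, 7), (4, 0), (4, 1), (4, 2), (4, 3), (4, 4), (4, 5), (4, 6), (4, 7), (5, 0), (5, 1), (5, 2), (5, 3), (5, 4), (5, 5), (5, 6), (5, 7), (10, 0), (10, 1), (10, 2), (10, 3), (10, 4), (10, 5), (10, 6), (10, 7), (11, 0), (11, 1), (11, 2), (11, 3), (11, 4), (11, 5), (11, 6), (11, 7), (12, 0), (12, 1), (12, 2), (12, 3), (12, 4), (12, 5), (12, 6), (12, 7), (13, 0), (13, 1), (13, 2), (13, 3), (13, 4), (13, 5), (13, 6), (13, 7), (18, 0), (18, 1), (18, 2), (18, 3), (18, 4), (18, 5), (18, 6), (18, 7), (19, 0), (19, 1), (19, 2), (19, 3), (19, 4), (19, 5), (19, 6), (19, 7), (20, 0), (20, 1), (20, 2), (20, 3), (20, 4), (20, 5), (20, 6), (20, 7), (21, 0), (21, 1), (21, 2), (21, 3), (21, 4), (21, 5), (21, 6), (21, 7), (26, 0), (26, 1), (26, 2), (26, 3), (26, 4), (26, 5), (26, 6), (26, 7), (27, 0), (27, 1), (27, 2), (27, 3), (27, 4), (27, 5), (27, 6), (27, 7), (28, 0), (28, 1), (28, 2), (28, 3), (28, 4), (28, 5), (28, 6), (28, 7), (29, 0), (29, 1), (29, 2), (29, 3), (29, 4), (29, 5), (29, 6), (29, 7)]
Holes: [(2, 0), (2, 1), (2, 2), (2, 3), (2, 4), (2, 5), (2, 6), (2, 7), (3, 0), (3, 1), (3, 2), (3, 3), (3, 4), (3, 5), (3, 6), (3, 7), (4, 0), (4, 1), (4, 2), (4, 3), (4, 4), (4, 5), (4, 6), (4, 7), (5, 0), (5, 1), (5, 2), (5, 3), (5, 4), (5, 5), (5, 6), (5, 7), (10, 0), (10, 1), (10, 2), (10, 3), (10, 4), (10, 5), (10, 6), (10, 7), (11, 0), (11, 1), (11, 2), (11, 3), (11, 4), (11, 5), (11, 6), (11, 7), (12, 0), (12, 1), (12, 2), (12, 3), (12, 4), (12, 5), (12, 6), (12, 7), (13, 0), (13, 1), (13, 2), (13, 3), (13, 4), (13, 5), (13, 6), (13, 7), (18, 0), (18, 1), (18, 2), (18, 3), (18, 4), (18, 5), (18, 6), (18, 7), (19, 0), (19, 1), (19, 2), (19, 3), (19, 4), (19, 5), (19, 6), (19, 7), (20, 0), (20, 1), (20, 2), (20, 3), (20, 4), (20, 5), (20, 6), (20, 7), (21, 0), (21, 1), (21, 2), (21, 3), (21, 4), (21, 5), (21, 6), (21, 7), (26, 0), (26, 1), (26, 2), (26, 3), (26, 4), (26, 5), (26, 6), (26, 7), (27, 0), (27, 1), (27, 2), (27, 3), (27, 4), (27, 5), (27, 6), (27, 7), (28, 0), (28, 1), (28, 2), (28, 3), (28, 4), (28, 5), (28, 6), (28, 7), (29, 0), (29, 1), (29, 2), (29, 3), (29, 4), (29, 5), (29, 6), (29, 7)]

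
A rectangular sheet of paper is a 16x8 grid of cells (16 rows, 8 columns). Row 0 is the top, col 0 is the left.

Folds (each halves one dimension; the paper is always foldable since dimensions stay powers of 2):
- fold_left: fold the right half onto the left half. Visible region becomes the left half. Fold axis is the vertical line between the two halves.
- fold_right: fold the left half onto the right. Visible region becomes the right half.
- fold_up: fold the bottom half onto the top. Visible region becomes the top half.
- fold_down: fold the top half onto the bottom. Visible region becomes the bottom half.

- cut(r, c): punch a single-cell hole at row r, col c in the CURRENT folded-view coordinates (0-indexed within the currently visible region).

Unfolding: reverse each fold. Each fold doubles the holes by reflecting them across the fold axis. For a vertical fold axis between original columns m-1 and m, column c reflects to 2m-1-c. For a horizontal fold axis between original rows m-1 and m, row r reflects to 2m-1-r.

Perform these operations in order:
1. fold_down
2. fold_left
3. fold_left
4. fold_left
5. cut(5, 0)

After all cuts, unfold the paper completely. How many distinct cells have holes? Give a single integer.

Answer: 16

Derivation:
Op 1 fold_down: fold axis h@8; visible region now rows[8,16) x cols[0,8) = 8x8
Op 2 fold_left: fold axis v@4; visible region now rows[8,16) x cols[0,4) = 8x4
Op 3 fold_left: fold axis v@2; visible region now rows[8,16) x cols[0,2) = 8x2
Op 4 fold_left: fold axis v@1; visible region now rows[8,16) x cols[0,1) = 8x1
Op 5 cut(5, 0): punch at orig (13,0); cuts so far [(13, 0)]; region rows[8,16) x cols[0,1) = 8x1
Unfold 1 (reflect across v@1): 2 holes -> [(13, 0), (13, 1)]
Unfold 2 (reflect across v@2): 4 holes -> [(13, 0), (13, 1), (13, 2), (13, 3)]
Unfold 3 (reflect across v@4): 8 holes -> [(13, 0), (13, 1), (13, 2), (13, 3), (13, 4), (13, 5), (13, 6), (13, 7)]
Unfold 4 (reflect across h@8): 16 holes -> [(2, 0), (2, 1), (2, 2), (2, 3), (2, 4), (2, 5), (2, 6), (2, 7), (13, 0), (13, 1), (13, 2), (13, 3), (13, 4), (13, 5), (13, 6), (13, 7)]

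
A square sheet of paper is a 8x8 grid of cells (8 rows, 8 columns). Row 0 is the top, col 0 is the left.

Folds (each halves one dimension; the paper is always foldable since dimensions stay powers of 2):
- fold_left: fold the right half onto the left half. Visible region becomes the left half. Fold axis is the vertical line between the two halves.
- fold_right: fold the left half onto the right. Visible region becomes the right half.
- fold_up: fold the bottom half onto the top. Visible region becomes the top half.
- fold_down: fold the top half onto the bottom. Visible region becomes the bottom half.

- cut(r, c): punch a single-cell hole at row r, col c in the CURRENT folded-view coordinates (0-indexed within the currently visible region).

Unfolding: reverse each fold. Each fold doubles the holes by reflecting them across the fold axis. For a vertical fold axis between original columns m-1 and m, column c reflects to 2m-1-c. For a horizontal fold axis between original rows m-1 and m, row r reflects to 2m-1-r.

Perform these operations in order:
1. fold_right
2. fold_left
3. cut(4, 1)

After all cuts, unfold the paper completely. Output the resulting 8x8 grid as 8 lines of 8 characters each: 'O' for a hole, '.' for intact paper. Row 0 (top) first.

Op 1 fold_right: fold axis v@4; visible region now rows[0,8) x cols[4,8) = 8x4
Op 2 fold_left: fold axis v@6; visible region now rows[0,8) x cols[4,6) = 8x2
Op 3 cut(4, 1): punch at orig (4,5); cuts so far [(4, 5)]; region rows[0,8) x cols[4,6) = 8x2
Unfold 1 (reflect across v@6): 2 holes -> [(4, 5), (4, 6)]
Unfold 2 (reflect across v@4): 4 holes -> [(4, 1), (4, 2), (4, 5), (4, 6)]

Answer: ........
........
........
........
.OO..OO.
........
........
........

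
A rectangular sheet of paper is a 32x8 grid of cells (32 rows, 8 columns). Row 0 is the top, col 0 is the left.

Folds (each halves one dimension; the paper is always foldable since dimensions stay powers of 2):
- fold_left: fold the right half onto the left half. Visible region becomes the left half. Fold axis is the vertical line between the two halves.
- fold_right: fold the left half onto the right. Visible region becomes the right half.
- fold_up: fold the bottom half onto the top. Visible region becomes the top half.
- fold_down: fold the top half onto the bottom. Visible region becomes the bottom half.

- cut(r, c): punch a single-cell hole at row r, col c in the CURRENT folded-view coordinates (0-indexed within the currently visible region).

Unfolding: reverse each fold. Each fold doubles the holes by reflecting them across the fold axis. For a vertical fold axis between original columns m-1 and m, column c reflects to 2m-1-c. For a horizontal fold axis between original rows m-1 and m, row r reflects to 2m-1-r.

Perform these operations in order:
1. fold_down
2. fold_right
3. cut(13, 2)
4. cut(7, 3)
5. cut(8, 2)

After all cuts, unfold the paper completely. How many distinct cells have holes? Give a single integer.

Answer: 12

Derivation:
Op 1 fold_down: fold axis h@16; visible region now rows[16,32) x cols[0,8) = 16x8
Op 2 fold_right: fold axis v@4; visible region now rows[16,32) x cols[4,8) = 16x4
Op 3 cut(13, 2): punch at orig (29,6); cuts so far [(29, 6)]; region rows[16,32) x cols[4,8) = 16x4
Op 4 cut(7, 3): punch at orig (23,7); cuts so far [(23, 7), (29, 6)]; region rows[16,32) x cols[4,8) = 16x4
Op 5 cut(8, 2): punch at orig (24,6); cuts so far [(23, 7), (24, 6), (29, 6)]; region rows[16,32) x cols[4,8) = 16x4
Unfold 1 (reflect across v@4): 6 holes -> [(23, 0), (23, 7), (24, 1), (24, 6), (29, 1), (29, 6)]
Unfold 2 (reflect across h@16): 12 holes -> [(2, 1), (2, 6), (7, 1), (7, 6), (8, 0), (8, 7), (23, 0), (23, 7), (24, 1), (24, 6), (29, 1), (29, 6)]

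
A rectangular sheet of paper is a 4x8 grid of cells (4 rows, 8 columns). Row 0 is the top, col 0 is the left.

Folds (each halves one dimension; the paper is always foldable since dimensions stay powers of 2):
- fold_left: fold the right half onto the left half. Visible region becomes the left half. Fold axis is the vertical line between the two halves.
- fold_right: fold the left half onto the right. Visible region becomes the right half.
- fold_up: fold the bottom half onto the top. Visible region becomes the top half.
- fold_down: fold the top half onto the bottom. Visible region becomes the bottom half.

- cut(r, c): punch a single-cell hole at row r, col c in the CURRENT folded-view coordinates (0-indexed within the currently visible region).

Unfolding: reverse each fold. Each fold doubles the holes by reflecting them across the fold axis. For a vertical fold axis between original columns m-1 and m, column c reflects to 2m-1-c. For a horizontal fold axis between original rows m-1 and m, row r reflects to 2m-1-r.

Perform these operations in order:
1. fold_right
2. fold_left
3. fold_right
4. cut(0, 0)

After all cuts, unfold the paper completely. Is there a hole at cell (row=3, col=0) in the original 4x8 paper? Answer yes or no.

Answer: no

Derivation:
Op 1 fold_right: fold axis v@4; visible region now rows[0,4) x cols[4,8) = 4x4
Op 2 fold_left: fold axis v@6; visible region now rows[0,4) x cols[4,6) = 4x2
Op 3 fold_right: fold axis v@5; visible region now rows[0,4) x cols[5,6) = 4x1
Op 4 cut(0, 0): punch at orig (0,5); cuts so far [(0, 5)]; region rows[0,4) x cols[5,6) = 4x1
Unfold 1 (reflect across v@5): 2 holes -> [(0, 4), (0, 5)]
Unfold 2 (reflect across v@6): 4 holes -> [(0, 4), (0, 5), (0, 6), (0, 7)]
Unfold 3 (reflect across v@4): 8 holes -> [(0, 0), (0, 1), (0, 2), (0, 3), (0, 4), (0, 5), (0, 6), (0, 7)]
Holes: [(0, 0), (0, 1), (0, 2), (0, 3), (0, 4), (0, 5), (0, 6), (0, 7)]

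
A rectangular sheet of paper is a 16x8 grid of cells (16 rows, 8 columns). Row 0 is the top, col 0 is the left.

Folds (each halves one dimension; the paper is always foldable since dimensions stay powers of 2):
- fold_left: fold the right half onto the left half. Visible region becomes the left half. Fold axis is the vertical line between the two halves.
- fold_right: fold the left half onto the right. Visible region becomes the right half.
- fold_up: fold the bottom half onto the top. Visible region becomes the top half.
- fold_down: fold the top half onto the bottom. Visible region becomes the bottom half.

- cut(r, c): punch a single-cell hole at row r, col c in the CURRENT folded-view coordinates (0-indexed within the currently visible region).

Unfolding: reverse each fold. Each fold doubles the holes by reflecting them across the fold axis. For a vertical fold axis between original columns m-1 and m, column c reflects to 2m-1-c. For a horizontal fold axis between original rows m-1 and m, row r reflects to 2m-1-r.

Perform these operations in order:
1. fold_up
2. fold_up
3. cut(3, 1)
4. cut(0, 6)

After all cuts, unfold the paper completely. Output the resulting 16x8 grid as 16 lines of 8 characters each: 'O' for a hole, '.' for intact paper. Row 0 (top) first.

Answer: ......O.
........
........
.O......
.O......
........
........
......O.
......O.
........
........
.O......
.O......
........
........
......O.

Derivation:
Op 1 fold_up: fold axis h@8; visible region now rows[0,8) x cols[0,8) = 8x8
Op 2 fold_up: fold axis h@4; visible region now rows[0,4) x cols[0,8) = 4x8
Op 3 cut(3, 1): punch at orig (3,1); cuts so far [(3, 1)]; region rows[0,4) x cols[0,8) = 4x8
Op 4 cut(0, 6): punch at orig (0,6); cuts so far [(0, 6), (3, 1)]; region rows[0,4) x cols[0,8) = 4x8
Unfold 1 (reflect across h@4): 4 holes -> [(0, 6), (3, 1), (4, 1), (7, 6)]
Unfold 2 (reflect across h@8): 8 holes -> [(0, 6), (3, 1), (4, 1), (7, 6), (8, 6), (11, 1), (12, 1), (15, 6)]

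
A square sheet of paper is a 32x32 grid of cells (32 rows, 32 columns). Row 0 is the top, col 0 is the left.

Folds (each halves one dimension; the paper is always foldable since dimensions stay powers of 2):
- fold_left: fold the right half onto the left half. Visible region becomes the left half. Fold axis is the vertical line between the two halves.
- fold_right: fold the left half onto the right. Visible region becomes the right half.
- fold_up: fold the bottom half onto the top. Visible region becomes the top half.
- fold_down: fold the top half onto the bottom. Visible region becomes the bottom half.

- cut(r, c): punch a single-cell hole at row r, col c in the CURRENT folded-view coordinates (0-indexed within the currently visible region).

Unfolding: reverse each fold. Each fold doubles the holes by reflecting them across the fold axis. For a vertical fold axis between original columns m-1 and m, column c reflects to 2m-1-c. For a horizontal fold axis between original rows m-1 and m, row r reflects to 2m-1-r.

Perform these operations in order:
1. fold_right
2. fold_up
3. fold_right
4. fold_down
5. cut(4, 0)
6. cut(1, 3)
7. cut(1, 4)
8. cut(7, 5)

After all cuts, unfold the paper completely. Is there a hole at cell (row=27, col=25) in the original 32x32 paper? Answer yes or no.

Op 1 fold_right: fold axis v@16; visible region now rows[0,32) x cols[16,32) = 32x16
Op 2 fold_up: fold axis h@16; visible region now rows[0,16) x cols[16,32) = 16x16
Op 3 fold_right: fold axis v@24; visible region now rows[0,16) x cols[24,32) = 16x8
Op 4 fold_down: fold axis h@8; visible region now rows[8,16) x cols[24,32) = 8x8
Op 5 cut(4, 0): punch at orig (12,24); cuts so far [(12, 24)]; region rows[8,16) x cols[24,32) = 8x8
Op 6 cut(1, 3): punch at orig (9,27); cuts so far [(9, 27), (12, 24)]; region rows[8,16) x cols[24,32) = 8x8
Op 7 cut(1, 4): punch at orig (9,28); cuts so far [(9, 27), (9, 28), (12, 24)]; region rows[8,16) x cols[24,32) = 8x8
Op 8 cut(7, 5): punch at orig (15,29); cuts so far [(9, 27), (9, 28), (12, 24), (15, 29)]; region rows[8,16) x cols[24,32) = 8x8
Unfold 1 (reflect across h@8): 8 holes -> [(0, 29), (3, 24), (6, 27), (6, 28), (9, 27), (9, 28), (12, 24), (15, 29)]
Unfold 2 (reflect across v@24): 16 holes -> [(0, 18), (0, 29), (3, 23), (3, 24), (6, 19), (6, 20), (6, 27), (6, 28), (9, 19), (9, 20), (9, 27), (9, 28), (12, 23), (12, 24), (15, 18), (15, 29)]
Unfold 3 (reflect across h@16): 32 holes -> [(0, 18), (0, 29), (3, 23), (3, 24), (6, 19), (6, 20), (6, 27), (6, 28), (9, 19), (9, 20), (9, 27), (9, 28), (12, 23), (12, 24), (15, 18), (15, 29), (16, 18), (16, 29), (19, 23), (19, 24), (22, 19), (22, 20), (22, 27), (22, 28), (25, 19), (25, 20), (25, 27), (25, 28), (28, 23), (28, 24), (31, 18), (31, 29)]
Unfold 4 (reflect across v@16): 64 holes -> [(0, 2), (0, 13), (0, 18), (0, 29), (3, 7), (3, 8), (3, 23), (3, 24), (6, 3), (6, 4), (6, 11), (6, 12), (6, 19), (6, 20), (6, 27), (6, 28), (9, 3), (9, 4), (9, 11), (9, 12), (9, 19), (9, 20), (9, 27), (9, 28), (12, 7), (12, 8), (12, 23), (12, 24), (15, 2), (15, 13), (15, 18), (15, 29), (16, 2), (16, 13), (16, 18), (16, 29), (19, 7), (19, 8), (19, 23), (19, 24), (22, 3), (22, 4), (22, 11), (22, 12), (22, 19), (22, 20), (22, 27), (22, 28), (25, 3), (25, 4), (25, 11), (25, 12), (25, 19), (25, 20), (25, 27), (25, 28), (28, 7), (28, 8), (28, 23), (28, 24), (31, 2), (31, 13), (31, 18), (31, 29)]
Holes: [(0, 2), (0, 13), (0, 18), (0, 29), (3, 7), (3, 8), (3, 23), (3, 24), (6, 3), (6, 4), (6, 11), (6, 12), (6, 19), (6, 20), (6, 27), (6, 28), (9, 3), (9, 4), (9, 11), (9, 12), (9, 19), (9, 20), (9, 27), (9, 28), (12, 7), (12, 8), (12, 23), (12, 24), (15, 2), (15, 13), (15, 18), (15, 29), (16, 2), (16, 13), (16, 18), (16, 29), (19, 7), (19, 8), (19, 23), (19, 24), (22, 3), (22, 4), (22, 11), (22, 12), (22, 19), (22, 20), (22, 27), (22, 28), (25, 3), (25, 4), (25, 11), (25, 12), (25, 19), (25, 20), (25, 27), (25, 28), (28, 7), (28, 8), (28, 23), (28, 24), (31, 2), (31, 13), (31, 18), (31, 29)]

Answer: no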